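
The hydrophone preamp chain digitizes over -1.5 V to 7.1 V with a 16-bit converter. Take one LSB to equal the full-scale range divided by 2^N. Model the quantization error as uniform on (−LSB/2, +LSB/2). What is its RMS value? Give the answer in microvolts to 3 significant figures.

37.9 µV

Full-scale range = 7.1 V − (-1.5 V) = 8.6 V.
LSB = 8.6 V ÷ 2^16 = 8.6/65536 V = 131.23 µV.
For a uniform distribution on [−LSB/2, +LSB/2], V_rms = LSB/√12 = 131.23 µV/3.4641 = 37.9 µV.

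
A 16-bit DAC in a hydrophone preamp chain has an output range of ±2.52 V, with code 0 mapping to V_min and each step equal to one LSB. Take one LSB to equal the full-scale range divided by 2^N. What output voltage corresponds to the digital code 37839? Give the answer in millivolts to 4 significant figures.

390.0 mV

Range = 2.52 − (-2.52) = 5.04 V. LSB = 5.04 V / 2^16.
V_out = V_min + code × LSB = -2.52 V + 37839 × 5.04 V / 65536
      = -2.52 V + 2.90998 V = 0.389982 V.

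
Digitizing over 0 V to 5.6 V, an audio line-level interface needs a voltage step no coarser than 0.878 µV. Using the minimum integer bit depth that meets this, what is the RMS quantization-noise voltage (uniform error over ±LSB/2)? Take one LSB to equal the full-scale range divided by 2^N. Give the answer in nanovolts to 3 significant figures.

193 nV

Range is 5.6 V.
5.6 V / 0.878 µV = 6.378e6. Since 2^22 = 4194304 and 2^23 = 8388608, N = 23.
LSB = 5.6 V / 2^23 = 0.66757 µV.
V_rms = LSB/√12 = 193 nV.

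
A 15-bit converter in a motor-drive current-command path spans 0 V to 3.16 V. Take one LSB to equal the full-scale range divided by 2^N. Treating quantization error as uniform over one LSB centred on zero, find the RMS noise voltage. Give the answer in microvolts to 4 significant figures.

Full-scale range = 3.16 V.
LSB = 3.16 V / 2^15 = 96.4355 µV.
V_rms = LSB/√12 = 96.4355 µV / √12 = 27.84 µV.

27.84 µV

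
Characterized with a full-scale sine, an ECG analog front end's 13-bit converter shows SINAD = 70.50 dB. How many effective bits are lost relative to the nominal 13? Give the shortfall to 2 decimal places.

1.58 bits

Effective bits = (70.50 − 1.76)/6.02 = 11.4186.
13 − 11.4186 = 1.58 bits below nominal.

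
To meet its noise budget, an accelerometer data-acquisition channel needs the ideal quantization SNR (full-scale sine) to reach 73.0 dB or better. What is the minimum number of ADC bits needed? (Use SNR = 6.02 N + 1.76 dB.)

6.02 N + 1.76 ≥ 73.0 gives N ≥ 11.834, so the minimum integer is 12.

12 bits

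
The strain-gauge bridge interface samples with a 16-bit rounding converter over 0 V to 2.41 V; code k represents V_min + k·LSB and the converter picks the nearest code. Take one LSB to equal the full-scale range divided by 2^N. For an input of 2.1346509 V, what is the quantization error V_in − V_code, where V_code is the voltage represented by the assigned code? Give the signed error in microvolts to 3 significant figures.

+12.2 µV

Range is 2.41 V. LSB = 2.41 V / 2^16 ≈ 36.77 µV.
(V_in − V_min)/LSB = (2.1346509 − (0)) × 65536/2.41 = 58048.3325 → nearest code k = 58048.
V_code = V_min + k × range/2^16 = 0 + 58048 × 2.41/65536 = 2.1346386719 V.
Error = V_in − V_code = 2.1346509 − (2.1346386719) = +12.2 µV.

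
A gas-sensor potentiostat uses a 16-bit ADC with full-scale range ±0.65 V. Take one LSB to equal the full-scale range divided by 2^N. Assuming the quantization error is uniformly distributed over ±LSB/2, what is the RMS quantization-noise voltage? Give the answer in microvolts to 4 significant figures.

The full-scale span is 0.65 − (-0.65) = 1.3 V.
One LSB is 1.3 V / 65536 = 19.8364 µV.
V_rms = LSB/√12 = 19.8364 µV / √12 = 5.726 µV.

5.726 µV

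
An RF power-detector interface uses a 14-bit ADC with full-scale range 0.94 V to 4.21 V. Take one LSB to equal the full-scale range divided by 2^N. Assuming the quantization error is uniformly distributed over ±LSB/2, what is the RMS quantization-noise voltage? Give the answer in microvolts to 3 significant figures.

The full-scale span is 4.21 − (0.94) = 3.27 V.
LSB = 3.27 V / 2^14 = 199.58 µV.
V_rms = LSB/√12 = 199.58 µV / √12 = 57.6 µV.

57.6 µV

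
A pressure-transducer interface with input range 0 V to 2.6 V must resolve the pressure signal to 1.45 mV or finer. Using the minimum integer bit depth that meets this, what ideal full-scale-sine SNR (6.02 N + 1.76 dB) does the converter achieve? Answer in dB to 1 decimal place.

Span = 2.6 V.
Levels needed ≥ 2.6/1.45 mV = 1793. 2^11 = 2048 suffices, so N_min = 11.
SNR = 6.02 × 11 + 1.76 = 67.98 dB.

68.0 dB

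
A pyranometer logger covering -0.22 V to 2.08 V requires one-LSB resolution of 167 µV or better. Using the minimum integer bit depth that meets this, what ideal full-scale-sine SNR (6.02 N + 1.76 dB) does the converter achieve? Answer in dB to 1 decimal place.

86.0 dB

Range = 2.08 − (-0.22) = 2.3 V.
Required number of levels: 2.3/167 µV = 13772; smallest N with 2^N ≥ that is 14.
Ideal SNR at N = 14: 6.02·14 + 1.76 = 86.0 dB.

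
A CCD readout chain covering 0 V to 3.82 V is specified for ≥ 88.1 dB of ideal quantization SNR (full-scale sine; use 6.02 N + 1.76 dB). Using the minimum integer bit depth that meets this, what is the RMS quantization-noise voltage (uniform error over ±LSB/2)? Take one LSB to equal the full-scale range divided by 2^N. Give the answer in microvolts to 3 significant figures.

V_FS = 3.82 V.
N ≥ (88.1 − 1.76)/6.02 = 14.342 → N_min = 15.
One LSB is 3.82 V / 32768 = 116.58 µV.
RMS noise = LSB/√12 = 33.7 µV.

33.7 µV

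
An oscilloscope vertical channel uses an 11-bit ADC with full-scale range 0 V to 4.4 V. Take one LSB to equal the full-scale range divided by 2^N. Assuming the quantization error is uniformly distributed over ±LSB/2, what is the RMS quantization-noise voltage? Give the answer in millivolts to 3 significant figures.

0.620 mV

Range is 4.4 V.
Step size = 4.4/2048 V = 2.1484 mV.
RMS of a uniform error over width LSB is LSB/√12 = 0.620 mV.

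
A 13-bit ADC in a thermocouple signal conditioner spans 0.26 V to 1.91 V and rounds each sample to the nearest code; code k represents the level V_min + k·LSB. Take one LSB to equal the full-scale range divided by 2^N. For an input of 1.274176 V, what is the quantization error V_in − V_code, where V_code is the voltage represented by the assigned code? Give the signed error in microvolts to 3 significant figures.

The full-scale span is 1.91 − (0.26) = 1.65 V. LSB = 1.65 V / 2^13 ≈ 201.4 µV.
Position in LSBs: (1.274176 − (0.26)) × 8192/1.65 = 5035.2302; rounding gives k = 5035.
V_code = 0.26 + (5035/8192) × 1.65 = 1.274129639 V.
V_in − V_code = 1.274176 − (1.274129639) = +46.4 µV.

+46.4 µV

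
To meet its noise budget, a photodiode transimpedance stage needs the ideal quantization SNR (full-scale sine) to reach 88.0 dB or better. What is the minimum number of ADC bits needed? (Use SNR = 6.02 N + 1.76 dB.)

15 bits

N ≥ (88.0 − 1.76)/6.02 = 14.326 → N_min = 15.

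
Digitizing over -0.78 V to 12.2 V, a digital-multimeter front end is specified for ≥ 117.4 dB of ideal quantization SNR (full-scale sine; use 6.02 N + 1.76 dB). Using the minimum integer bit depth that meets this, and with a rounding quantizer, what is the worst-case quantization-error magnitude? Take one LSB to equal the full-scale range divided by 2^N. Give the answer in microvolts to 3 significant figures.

Range = 12.2 − (-0.78) = 12.98 V.
6.02 N + 1.76 ≥ 117.4 gives N ≥ 19.209, so the minimum integer is 20.
One LSB is 12.98 V / 1048576 = 12.379 µV.
|e|_max = LSB/2 = 6.19 µV.

6.19 µV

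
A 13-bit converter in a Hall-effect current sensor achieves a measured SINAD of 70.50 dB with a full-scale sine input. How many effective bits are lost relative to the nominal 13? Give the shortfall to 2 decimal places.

1.58 bits

N_eff = (70.50 − 1.76)/6.02 = 11.4186 bits.
Shortfall = 13 − 11.4186 = 1.5814 bits.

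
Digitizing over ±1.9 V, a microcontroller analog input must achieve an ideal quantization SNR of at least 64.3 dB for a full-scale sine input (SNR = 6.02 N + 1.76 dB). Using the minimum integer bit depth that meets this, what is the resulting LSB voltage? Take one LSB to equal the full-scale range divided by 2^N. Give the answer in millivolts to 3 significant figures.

Full-scale range = 1.9 V − (-1.9 V) = 3.8 V.
N ≥ (64.3 − 1.76)/6.02 = 10.389 → N_min = 11.
One LSB is 3.8 V / 2048 = 1.86 mV.

1.86 mV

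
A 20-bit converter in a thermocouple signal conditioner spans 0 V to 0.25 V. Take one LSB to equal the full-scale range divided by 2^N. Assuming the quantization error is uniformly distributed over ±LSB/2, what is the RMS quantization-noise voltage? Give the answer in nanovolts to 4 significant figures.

68.83 nV

V_FS = 0.25 V.
Step size = 0.25/1048576 V = 238.419 nV.
RMS of a uniform error over width LSB is LSB/√12 = 68.83 nV.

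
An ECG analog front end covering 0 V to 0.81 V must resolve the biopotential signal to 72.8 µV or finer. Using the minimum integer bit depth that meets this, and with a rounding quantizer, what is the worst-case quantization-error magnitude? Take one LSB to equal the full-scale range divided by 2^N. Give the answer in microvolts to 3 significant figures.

Span = 0.81 V.
Need 2^N ≥ 0.81 V / 72.8 µV = 11130 → N_min = 14.
Step size = 0.81/16384 V = 49.438 µV.
Half an LSB is 24.7 µV.

24.7 µV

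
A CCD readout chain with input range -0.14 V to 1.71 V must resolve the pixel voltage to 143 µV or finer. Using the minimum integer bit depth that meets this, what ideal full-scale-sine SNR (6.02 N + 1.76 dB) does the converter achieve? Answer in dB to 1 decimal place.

Span: 1.71 V − (-0.14 V) = 1.85 V.
Need 2^N ≥ 1.85 V / 143 µV = 12940 → N_min = 14.
6.02(14) + 1.76 = 86.04 dB.

86.0 dB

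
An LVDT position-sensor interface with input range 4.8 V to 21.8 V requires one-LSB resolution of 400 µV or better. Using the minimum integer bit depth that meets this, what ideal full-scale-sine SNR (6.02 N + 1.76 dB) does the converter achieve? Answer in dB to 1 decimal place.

Span: 21.8 V − (4.8 V) = 17 V.
Levels needed ≥ 17/400 µV = 42500. 2^16 = 65536 suffices, so N_min = 16.
6.02(16) + 1.76 = 98.08 dB.

98.1 dB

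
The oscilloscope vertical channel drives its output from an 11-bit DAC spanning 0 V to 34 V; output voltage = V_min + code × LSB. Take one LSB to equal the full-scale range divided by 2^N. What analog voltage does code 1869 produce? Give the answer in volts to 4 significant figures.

V_FS = 34 V. LSB = 34 V / 2^11.
V_out = 0 + 1869 × (34/2048) V
      = 0 V + 31.0283 V = 31.0283 V.

31.03 V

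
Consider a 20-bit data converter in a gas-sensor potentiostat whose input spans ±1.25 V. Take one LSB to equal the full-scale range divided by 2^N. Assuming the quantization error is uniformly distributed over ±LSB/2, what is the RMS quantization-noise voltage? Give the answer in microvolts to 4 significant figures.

The full-scale span is 1.25 − (-1.25) = 2.5 V.
LSB = 2.5 V / 2^20 = 2.38419 µV.
σ_q = LSB/√12 = 2.38419 µV/3.4641 = 0.6883 µV.

0.6883 µV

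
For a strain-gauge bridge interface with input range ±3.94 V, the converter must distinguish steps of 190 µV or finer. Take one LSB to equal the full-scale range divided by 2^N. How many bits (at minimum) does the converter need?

The full-scale span is 3.94 − (-3.94) = 7.88 V.
Levels needed ≥ 7.88/190 µV = 41470. 2^16 = 65536 suffices, so N_min = 16.

16 bits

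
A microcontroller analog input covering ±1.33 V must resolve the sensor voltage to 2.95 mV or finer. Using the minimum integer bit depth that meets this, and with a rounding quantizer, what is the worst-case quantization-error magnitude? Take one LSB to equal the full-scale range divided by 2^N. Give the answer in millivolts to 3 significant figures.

Full-scale range = 1.33 V − (-1.33 V) = 2.66 V.
Need 2^N ≥ 2.66 V / 2.95 mV = 901.7 → N_min = 10.
One LSB is 2.66 V / 1024 = 2.5977 mV.
Max error for round-to-nearest is LSB/2 = 1.30 mV.

1.30 mV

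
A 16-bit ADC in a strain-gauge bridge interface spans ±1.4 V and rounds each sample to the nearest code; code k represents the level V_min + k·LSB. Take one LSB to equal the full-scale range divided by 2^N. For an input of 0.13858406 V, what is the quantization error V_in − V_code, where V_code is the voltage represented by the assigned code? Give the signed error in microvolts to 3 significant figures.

The full-scale span is 1.4 − (-1.4) = 2.8 V. LSB = 2.8 V / 2^16 ≈ 42.72 µV.
Position in LSBs: (0.13858406 − (-1.4)) × 65536/2.8 = 36011.6589; rounding gives k = 36012.
V_code = -1.4 + (36012/65536) × 2.8 = 0.13859863281 V.
e = 0.13858406 − (0.13859863281) = −14.6 µV.

−14.6 µV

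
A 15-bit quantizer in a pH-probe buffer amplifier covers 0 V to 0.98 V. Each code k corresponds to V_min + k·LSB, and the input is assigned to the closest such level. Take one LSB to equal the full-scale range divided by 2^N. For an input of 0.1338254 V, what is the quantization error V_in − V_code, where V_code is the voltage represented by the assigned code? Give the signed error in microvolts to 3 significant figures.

Full-scale range = 0.98 V. LSB = 0.98 V / 2^15 ≈ 29.91 µV.
(V_in − V_min)/LSB = (0.1338254 − (0)) × 32768/0.98 = 4474.6844 → nearest code k = 4475.
Reconstructed level: 0 + 4475 × 0.98/32768 V = 0.13383483887 V.
V_in − V_code = 0.1338254 − (0.13383483887) = −9.44 µV.

−9.44 µV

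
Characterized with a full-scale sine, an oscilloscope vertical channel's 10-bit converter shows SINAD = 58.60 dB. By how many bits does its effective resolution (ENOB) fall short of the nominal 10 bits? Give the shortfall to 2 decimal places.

0.56 bits

N_eff = (58.60 − 1.76)/6.02 = 9.4419 bits.
10 − 9.4419 = 0.56 bits below nominal.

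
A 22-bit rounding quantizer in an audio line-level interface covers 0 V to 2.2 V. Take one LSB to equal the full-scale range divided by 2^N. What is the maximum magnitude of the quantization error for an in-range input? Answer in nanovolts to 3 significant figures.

Full-scale range = 2.2 V.
One LSB is 2.2 V / 4194304 = 0.52452 µV.
A rounding quantizer has |error| ≤ LSB/2 = 262 nV.

262 nV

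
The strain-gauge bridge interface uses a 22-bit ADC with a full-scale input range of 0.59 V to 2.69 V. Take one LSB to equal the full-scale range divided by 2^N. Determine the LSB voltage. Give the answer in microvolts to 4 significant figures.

0.5007 µV

Full-scale range = 2.69 V − (0.59 V) = 2.1 V.
2^22 = 4194304 levels.
LSB = 2.1 V / 2^22 = 0.5007 µV.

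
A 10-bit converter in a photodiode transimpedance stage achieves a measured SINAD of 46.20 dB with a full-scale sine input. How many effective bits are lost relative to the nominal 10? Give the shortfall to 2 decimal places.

2.62 bits

Effective bits = (46.20 − 1.76)/6.02 = 7.3821.
10 − 7.3821 = 2.62 bits below nominal.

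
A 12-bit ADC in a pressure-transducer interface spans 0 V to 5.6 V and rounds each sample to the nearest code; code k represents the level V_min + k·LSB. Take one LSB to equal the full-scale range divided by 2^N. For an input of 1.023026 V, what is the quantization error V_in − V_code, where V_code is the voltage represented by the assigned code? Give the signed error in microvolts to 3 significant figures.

Full-scale range = 5.6 V. LSB = 5.6 V / 2^12 ≈ 1.367 mV.
Position in LSBs: (1.023026 − (0)) × 4096/5.6 = 748.2704; rounding gives k = 748.
Reconstructed level: 0 + 748 × 5.6/4096 V = 1.022656250 V.
V_in − V_code = 1.023026 − (1.022656250) = +370 µV.

+370 µV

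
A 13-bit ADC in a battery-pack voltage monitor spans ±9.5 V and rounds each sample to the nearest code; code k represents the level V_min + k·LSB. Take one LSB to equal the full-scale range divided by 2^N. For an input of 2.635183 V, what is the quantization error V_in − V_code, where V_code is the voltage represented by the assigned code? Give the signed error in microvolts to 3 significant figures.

+417 µV

The full-scale span is 9.5 − (-9.5) = 19 V. LSB = 19 V / 2^13 ≈ 2.319 mV.
(V_in − V_min)/LSB = (2.635183 − (-9.5)) × 8192/19 = 5232.1800 → nearest code k = 5232.
V_code = V_min + k × range/2^13 = -9.5 + 5232 × 19/8192 = 2.634765625 V.
Error = V_in − V_code = 2.635183 − (2.634765625) = +417 µV.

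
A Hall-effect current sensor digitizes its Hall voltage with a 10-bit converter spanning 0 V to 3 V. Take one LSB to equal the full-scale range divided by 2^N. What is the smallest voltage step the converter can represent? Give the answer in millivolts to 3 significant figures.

Range is 3 V.
There are 2^10 = 1024 steps.
Step size = 3/1024 V = 2.93 mV.

2.93 mV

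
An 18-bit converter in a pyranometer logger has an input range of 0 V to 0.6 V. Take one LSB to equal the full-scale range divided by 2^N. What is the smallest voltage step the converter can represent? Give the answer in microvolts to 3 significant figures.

2.29 µV

Range is 0.6 V.
2^18 = 262144 levels.
One LSB is 0.6 V / 262144 = 2.29 µV.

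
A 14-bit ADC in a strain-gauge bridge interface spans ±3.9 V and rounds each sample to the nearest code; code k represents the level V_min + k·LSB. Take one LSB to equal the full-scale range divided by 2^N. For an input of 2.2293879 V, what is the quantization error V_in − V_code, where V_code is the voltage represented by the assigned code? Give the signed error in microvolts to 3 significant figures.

−67.7 µV

Span: 3.9 V − (-3.9 V) = 7.8 V. LSB = 7.8 V / 2^14 ≈ 476.1 µV.
(2.2293879 − (-3.9)) / LSB = 6.1293879 × 16384/7.8 = 12874.8579. Nearest integer: k = 12875.
V_code = -3.9 + (12875/16384) × 7.8 = 2.2294555664 V.
V_in − V_code = 2.2293879 − (2.2294555664) = −67.7 µV.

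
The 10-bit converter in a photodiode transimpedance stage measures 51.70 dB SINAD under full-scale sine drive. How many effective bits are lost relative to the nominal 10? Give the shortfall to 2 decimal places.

1.70 bits

ENOB = (SINAD − 1.76)/6.02 = (51.70 − 1.76)/6.02 = 8.2957 bits.
10 − 8.2957 = 1.70 bits below nominal.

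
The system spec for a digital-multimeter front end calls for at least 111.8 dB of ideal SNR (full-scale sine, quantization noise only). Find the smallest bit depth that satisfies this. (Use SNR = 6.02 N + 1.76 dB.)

19 bits

Required N = ⌈(111.8 − 1.76)/6.02⌉ = ⌈18.279⌉ = 19.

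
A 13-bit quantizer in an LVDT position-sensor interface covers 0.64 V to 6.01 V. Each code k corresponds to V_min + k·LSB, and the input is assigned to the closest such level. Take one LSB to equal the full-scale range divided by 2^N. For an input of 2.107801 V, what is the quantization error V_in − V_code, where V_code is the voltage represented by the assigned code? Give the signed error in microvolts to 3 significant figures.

Span: 6.01 V − (0.64 V) = 5.37 V. LSB = 5.37 V / 2^13 ≈ 0.6555 mV.
Position in LSBs: (2.107801 − (0.64)) × 8192/5.37 = 2239.1482; rounding gives k = 2239.
Reconstructed level: 0.64 + 2239 × 5.37/8192 V = 2.107703857 V.
Error = V_in − V_code = 2.107801 − (2.107703857) = +97.1 µV.

+97.1 µV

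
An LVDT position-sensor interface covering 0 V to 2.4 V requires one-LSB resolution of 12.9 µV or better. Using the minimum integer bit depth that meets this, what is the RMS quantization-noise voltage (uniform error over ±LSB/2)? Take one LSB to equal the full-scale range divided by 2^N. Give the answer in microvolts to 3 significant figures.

V_FS = 2.4 V.
Levels needed ≥ 2.4/12.9 µV = 186000. 2^18 = 262144 suffices, so N_min = 18.
LSB = 2.4 V ÷ 2^18 = 2.4/262144 V = 9.1553 µV.
RMS noise = LSB/√12 = 2.64 µV.

2.64 µV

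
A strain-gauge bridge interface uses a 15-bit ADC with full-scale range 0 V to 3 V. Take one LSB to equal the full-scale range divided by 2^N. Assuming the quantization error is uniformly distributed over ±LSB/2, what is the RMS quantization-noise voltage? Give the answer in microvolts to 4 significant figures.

V_FS = 3 V.
Step size = 3/32768 V = 91.5527 µV.
V_rms = LSB/√12 = 91.5527 µV / √12 = 26.43 µV.

26.43 µV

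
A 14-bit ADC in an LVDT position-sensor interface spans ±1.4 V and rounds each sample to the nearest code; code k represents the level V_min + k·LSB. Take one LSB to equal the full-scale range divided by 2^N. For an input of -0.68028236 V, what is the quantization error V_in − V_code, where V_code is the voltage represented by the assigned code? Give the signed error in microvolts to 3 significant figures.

The full-scale span is 1.4 − (-1.4) = 2.8 V. LSB = 2.8 V / 2^14 ≈ 170.9 µV.
(V_in − V_min)/LSB = (-0.68028236 − (-1.4)) × 16384/2.8 = 4211.3764 → nearest code k = 4211.
Reconstructed level: -1.4 + 4211 × 2.8/16384 V = -0.68034667969 V.
Error = V_in − V_code = -0.68028236 − (-0.68034667969) = +64.3 µV.

+64.3 µV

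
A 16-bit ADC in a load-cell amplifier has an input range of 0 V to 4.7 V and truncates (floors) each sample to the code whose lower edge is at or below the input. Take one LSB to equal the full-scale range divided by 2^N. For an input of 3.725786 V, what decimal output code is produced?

51951

V_FS = 4.7 V. LSB = 4.7 V / 2^16 ≈ 71.72 µV.
code = ⌊(V_in − V_min)/LSB⌋ = ⌊(V_in − V_min) × 2^16 / range⌋
     = ⌊(3.725786 − (0)) × 65536 / 4.7⌋ = ⌊3.725786 × 65536/4.7⌋
     = ⌊51951.726⌋ = 51951.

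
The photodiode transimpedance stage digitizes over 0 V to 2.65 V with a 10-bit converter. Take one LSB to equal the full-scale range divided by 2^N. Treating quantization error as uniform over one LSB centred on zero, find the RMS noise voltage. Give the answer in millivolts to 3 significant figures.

V_FS = 2.65 V.
LSB = 2.65 V / 2^10 = 2.5879 mV.
σ_q = LSB/√12 = 2.5879 mV/3.4641 = 0.747 mV.

0.747 mV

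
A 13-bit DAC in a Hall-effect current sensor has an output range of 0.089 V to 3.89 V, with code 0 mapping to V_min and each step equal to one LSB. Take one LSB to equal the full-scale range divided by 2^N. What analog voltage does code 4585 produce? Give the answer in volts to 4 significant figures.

2.216 V

Span: 3.89 V − (0.089 V) = 3.801 V. LSB = 3.801 V / 2^13.
V_out = V_min + code × LSB = 0.089 V + 4585 × 3.801 V / 8192
      = 0.089 + 2.12739 = 2.21639 V.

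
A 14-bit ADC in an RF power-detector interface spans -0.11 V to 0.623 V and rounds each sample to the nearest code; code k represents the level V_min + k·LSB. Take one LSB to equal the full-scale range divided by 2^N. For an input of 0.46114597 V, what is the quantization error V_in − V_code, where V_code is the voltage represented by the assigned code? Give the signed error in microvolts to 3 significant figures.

+10.8 µV

The full-scale span is 0.623 − (-0.11) = 0.733 V. LSB = 0.733 V / 2^14 ≈ 44.74 µV.
(0.46114597 − (-0.11)) / LSB = 0.57114597 × 16384/0.733 = 12766.2423. Nearest integer: k = 12766.
V_code = -0.11 + (12766/16384) × 0.733 = 0.46113513184 V.
e = 0.46114597 − (0.46113513184) = +10.8 µV.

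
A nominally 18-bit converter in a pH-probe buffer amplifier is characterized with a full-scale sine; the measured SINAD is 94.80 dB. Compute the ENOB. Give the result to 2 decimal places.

ENOB = (SINAD − 1.76) / 6.02 = (94.80 − 1.76) / 6.02 = 93.04 / 6.02 = 15.4551.

15.46 bits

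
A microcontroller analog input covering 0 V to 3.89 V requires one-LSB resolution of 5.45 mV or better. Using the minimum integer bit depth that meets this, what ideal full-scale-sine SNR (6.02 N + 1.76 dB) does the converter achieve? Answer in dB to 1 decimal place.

62.0 dB

Range is 3.89 V.
Need 2^N ≥ 3.89 V / 5.45 mV = 713.8 → N_min = 10.
SNR = 6.02 × 10 + 1.76 = 61.96 dB.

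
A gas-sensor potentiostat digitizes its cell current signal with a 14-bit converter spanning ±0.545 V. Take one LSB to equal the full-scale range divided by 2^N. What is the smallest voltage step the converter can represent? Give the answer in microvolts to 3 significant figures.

66.5 µV

The full-scale span is 0.545 − (-0.545) = 1.09 V.
2^14 = 16384 levels.
Step size = 1.09/16384 V = 66.5 µV.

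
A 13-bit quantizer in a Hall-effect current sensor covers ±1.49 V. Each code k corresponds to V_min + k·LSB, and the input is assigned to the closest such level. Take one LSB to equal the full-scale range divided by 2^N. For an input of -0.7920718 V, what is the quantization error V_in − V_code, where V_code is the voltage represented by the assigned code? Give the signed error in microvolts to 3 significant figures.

Span: 1.49 V − (-1.49 V) = 2.98 V. LSB = 2.98 V / 2^13 ≈ 363.8 µV.
Position in LSBs: (-0.7920718 − (-1.49)) × 8192/2.98 = 1918.5999; rounding gives k = 1919.
V_code = -1.49 + (1919/8192) × 2.98 = -0.7919262695 V.
Error = V_in − V_code = -0.7920718 − (-0.7919262695) = −146 µV.

−146 µV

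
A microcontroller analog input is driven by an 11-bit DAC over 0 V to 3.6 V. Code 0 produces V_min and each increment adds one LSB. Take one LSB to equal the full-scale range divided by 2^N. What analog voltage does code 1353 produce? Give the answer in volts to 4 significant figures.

V_FS = 3.6 V. LSB = 3.6 V / 2^11.
V_out = V_min + code × LSB = 0 V + 1353 × 3.6 V / 2048
      = 0 V + 2.37832 V = 2.37832 V.

2.378 V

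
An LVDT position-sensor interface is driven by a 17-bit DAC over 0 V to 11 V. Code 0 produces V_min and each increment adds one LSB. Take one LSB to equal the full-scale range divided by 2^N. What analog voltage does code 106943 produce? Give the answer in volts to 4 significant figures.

8.975 V

V_FS = 11 V. LSB = 11 V / 2^17.
V_out = V_min + code × LSB = 0 V + 106943 × 11 V / 131072
      = 0 + 8.97501 = 8.97501 V.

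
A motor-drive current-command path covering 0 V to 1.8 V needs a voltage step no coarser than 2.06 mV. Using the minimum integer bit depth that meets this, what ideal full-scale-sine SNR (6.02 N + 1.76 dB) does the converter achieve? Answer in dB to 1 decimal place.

62.0 dB

Span = 1.8 V.
Need 2^N ≥ 1.8 V / 2.06 mV = 873.8 → N_min = 10.
Ideal SNR at N = 10: 6.02·10 + 1.76 = 62.0 dB.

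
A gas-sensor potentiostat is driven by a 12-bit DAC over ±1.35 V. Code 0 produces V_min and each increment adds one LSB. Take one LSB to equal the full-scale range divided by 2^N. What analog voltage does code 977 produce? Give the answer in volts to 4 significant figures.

-0.7060 V

Range = 1.35 − (-1.35) = 2.7 V. LSB = 2.7 V / 2^12.
V_out = -1.35 + 977 × (2.7/4096) V
      = -1.35 V + 0.644019 V = -0.705981 V.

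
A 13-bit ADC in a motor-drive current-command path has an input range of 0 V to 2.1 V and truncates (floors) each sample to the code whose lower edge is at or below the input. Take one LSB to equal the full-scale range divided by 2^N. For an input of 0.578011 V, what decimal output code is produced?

2254

Span = 2.1 V. LSB = 2.1 V / 2^13 ≈ 256.3 µV.
(V_in − V_min) × 2^13/range = (0.578011 − (0)) × 8192/2.1 = 2254.793.
Floor → code = 2254.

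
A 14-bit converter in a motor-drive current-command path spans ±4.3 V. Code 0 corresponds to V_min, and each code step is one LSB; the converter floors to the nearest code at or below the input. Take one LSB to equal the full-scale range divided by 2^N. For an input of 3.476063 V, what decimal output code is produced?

14814

Range = 4.3 − (-4.3) = 8.6 V. LSB = 8.6 V / 2^14 ≈ 0.5249 mV.
V_in − V_min = 3.476063 − (-4.3) = 7.776063 V.
Divide by LSB: 7.776063 × 16384/8.6 = 14814.3042.
Truncating gives code 14814.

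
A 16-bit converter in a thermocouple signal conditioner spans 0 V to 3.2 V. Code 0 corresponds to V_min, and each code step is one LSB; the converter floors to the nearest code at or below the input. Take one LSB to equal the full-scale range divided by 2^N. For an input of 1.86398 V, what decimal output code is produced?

V_FS = 3.2 V. LSB = 3.2 V / 2^16 ≈ 48.83 µV.
(V_in − V_min) × 2^16/range = (1.86398 − (0)) × 65536/3.2 = 38174.310.
Floor → code = 38174.

38174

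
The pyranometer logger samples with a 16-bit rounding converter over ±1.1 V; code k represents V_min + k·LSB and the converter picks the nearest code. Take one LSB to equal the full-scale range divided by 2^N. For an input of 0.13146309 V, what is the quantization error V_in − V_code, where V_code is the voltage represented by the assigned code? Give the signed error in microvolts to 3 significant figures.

+5.57 µV

Span: 1.1 V − (-1.1 V) = 2.2 V. LSB = 2.2 V / 2^16 ≈ 33.57 µV.
(V_in − V_min)/LSB = (0.13146309 − (-1.1)) × 65536/2.2 = 36684.1659 → nearest code k = 36684.
Reconstructed level: -1.1 + 36684 × 2.2/65536 V = 0.13145751953 V.
e = 0.13146309 − (0.13145751953) = +5.57 µV.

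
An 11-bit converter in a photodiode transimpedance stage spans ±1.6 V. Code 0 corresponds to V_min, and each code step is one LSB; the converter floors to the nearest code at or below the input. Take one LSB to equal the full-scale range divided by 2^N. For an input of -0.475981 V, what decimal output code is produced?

719

Full-scale range = 1.6 V − (-1.6 V) = 3.2 V. LSB = 3.2 V / 2^11 ≈ 1.562 mV.
code = ⌊(V_in − V_min)/LSB⌋ = ⌊(V_in − V_min) × 2^11 / range⌋
     = ⌊(-0.475981 − (-1.6)) × 2048 / 3.2⌋ = ⌊1.124019 × 2048/3.2⌋
     = ⌊719.372⌋ = 719.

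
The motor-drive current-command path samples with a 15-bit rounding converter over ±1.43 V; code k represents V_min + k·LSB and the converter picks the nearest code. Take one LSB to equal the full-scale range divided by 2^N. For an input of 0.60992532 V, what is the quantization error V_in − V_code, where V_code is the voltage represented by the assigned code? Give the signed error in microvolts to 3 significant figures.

Full-scale range = 1.43 V − (-1.43 V) = 2.86 V. LSB = 2.86 V / 2^15 ≈ 87.28 µV.
Position in LSBs: (0.60992532 − (-1.43)) × 32768/2.86 = 23372.1234; rounding gives k = 23372.
Reconstructed level: -1.43 + 23372 × 2.86/32768 V = 0.60991455078 V.
Error = V_in − V_code = 0.60992532 − (0.60991455078) = +10.8 µV.

+10.8 µV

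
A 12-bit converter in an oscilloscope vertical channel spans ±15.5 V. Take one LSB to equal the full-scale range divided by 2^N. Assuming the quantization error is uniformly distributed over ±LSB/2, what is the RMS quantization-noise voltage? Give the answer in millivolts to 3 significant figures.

2.18 mV

Span: 15.5 V − (-15.5 V) = 31 V.
Step size = 31/4096 V = 7.5684 mV.
V_rms = LSB/√12 = 7.5684 mV / √12 = 2.18 mV.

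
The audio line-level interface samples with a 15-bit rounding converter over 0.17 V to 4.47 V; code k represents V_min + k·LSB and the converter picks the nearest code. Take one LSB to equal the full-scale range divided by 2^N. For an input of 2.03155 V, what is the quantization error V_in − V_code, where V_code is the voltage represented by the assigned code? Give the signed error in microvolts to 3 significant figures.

Range = 4.47 − (0.17) = 4.3 V. LSB = 4.3 V / 2^15 ≈ 131.2 µV.
(2.03155 − (0.17)) / LSB = 1.86155 × 32768/4.3 = 14185.8768. Nearest integer: k = 14186.
Reconstructed level: 0.17 + 14186 × 4.3/32768 V = 2.0315661621 V.
Error = V_in − V_code = 2.03155 − (2.0315661621) = −16.2 µV.

−16.2 µV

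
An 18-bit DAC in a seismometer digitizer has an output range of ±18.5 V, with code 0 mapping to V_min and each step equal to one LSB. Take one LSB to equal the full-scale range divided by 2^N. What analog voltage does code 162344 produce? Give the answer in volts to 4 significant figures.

Full-scale range = 18.5 V − (-18.5 V) = 37 V. LSB = 37 V / 2^18.
Output = V_min + (162344/262144) × range = -18.5 + 0.619293 × 37 V
      = -18.5 + 22.9138 = 4.41385 V.

4.414 V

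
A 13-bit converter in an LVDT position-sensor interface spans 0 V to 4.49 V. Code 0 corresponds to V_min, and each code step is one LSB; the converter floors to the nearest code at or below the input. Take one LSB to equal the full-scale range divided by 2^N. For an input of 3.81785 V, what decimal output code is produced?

V_FS = 4.49 V. LSB = 4.49 V / 2^13 ≈ 0.5481 mV.
(V_in − V_min) × 2^13/range = (3.81785 − (0)) × 8192/4.49 = 6965.663.
Floor → code = 6965.

6965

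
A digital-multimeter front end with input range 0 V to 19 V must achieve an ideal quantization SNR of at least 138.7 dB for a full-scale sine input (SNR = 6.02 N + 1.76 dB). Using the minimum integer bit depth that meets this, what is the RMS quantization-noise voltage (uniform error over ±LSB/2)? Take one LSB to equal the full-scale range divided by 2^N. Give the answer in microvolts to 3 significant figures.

0.654 µV

Full-scale range = 19 V.
Solving 6.02 N ≥ 138.7 − 1.76: N ≥ 22.748. Round up → N = 23.
One LSB is 19 V / 8388608 = 2.2650 µV.
σ_q = LSB/√12 = 2.2650 µV/3.4641 = 0.654 µV.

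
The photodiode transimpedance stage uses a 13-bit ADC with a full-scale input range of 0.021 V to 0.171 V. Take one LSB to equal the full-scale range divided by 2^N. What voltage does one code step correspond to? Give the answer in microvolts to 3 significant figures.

18.3 µV

Full-scale range = 0.171 V − (0.021 V) = 0.15 V.
There are 2^13 = 8192 steps.
One LSB is 0.15 V / 8192 = 18.3 µV.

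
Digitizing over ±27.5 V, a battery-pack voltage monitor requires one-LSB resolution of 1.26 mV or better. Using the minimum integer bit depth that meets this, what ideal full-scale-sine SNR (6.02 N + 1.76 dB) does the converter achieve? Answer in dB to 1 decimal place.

Span: 27.5 V − (-27.5 V) = 55 V.
55 V / 1.26 mV = 43650. Since 2^15 = 32768 and 2^16 = 65536, N = 16.
SNR = 6.02 × 16 + 1.76 = 98.08 dB.

98.1 dB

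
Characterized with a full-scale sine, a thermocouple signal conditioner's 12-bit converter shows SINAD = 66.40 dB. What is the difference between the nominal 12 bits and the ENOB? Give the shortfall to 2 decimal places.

1.26 bits

Effective bits = (66.40 − 1.76)/6.02 = 10.7375.
Shortfall = 12 − 10.7375 = 1.2625 bits.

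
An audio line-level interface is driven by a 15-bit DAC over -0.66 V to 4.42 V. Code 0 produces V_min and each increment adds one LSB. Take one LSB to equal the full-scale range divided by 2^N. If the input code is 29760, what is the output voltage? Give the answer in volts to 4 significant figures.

3.954 V

Full-scale range = 4.42 V − (-0.66 V) = 5.08 V. LSB = 5.08 V / 2^15.
Output = V_min + (29760/32768) × range = -0.66 + 0.908203 × 5.08 V
      = -0.66 V + 4.61367 V = 3.95367 V.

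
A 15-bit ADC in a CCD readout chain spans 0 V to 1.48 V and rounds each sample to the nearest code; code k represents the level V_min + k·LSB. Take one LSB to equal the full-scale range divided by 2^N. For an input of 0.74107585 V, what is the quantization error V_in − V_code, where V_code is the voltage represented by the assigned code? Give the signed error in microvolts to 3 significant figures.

−8.13 µV

Span = 1.48 V. LSB = 1.48 V / 2^15 ≈ 45.17 µV.
Position in LSBs: (0.74107585 − (0)) × 32768/1.48 = 16407.8199; rounding gives k = 16408.
V_code = 0 + (16408/32768) × 1.48 = 0.74108398438 V.
V_in − V_code = 0.74107585 − (0.74108398438) = −8.13 µV.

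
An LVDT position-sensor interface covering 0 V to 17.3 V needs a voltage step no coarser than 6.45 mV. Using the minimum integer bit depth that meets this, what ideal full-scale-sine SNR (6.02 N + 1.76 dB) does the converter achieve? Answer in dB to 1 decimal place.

74.0 dB

Span = 17.3 V.
Need 2^N ≥ 17.3 V / 6.45 mV = 2682 → N_min = 12.
Ideal SNR at N = 12: 6.02·12 + 1.76 = 74.0 dB.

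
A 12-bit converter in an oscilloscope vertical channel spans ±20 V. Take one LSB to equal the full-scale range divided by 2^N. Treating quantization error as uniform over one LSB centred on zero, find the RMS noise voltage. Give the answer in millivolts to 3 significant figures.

2.82 mV

The full-scale span is 20 − (-20) = 40 V.
LSB = 40 V ÷ 2^12 = 40/4096 V = 9.7656 mV.
RMS of a uniform error over width LSB is LSB/√12 = 2.82 mV.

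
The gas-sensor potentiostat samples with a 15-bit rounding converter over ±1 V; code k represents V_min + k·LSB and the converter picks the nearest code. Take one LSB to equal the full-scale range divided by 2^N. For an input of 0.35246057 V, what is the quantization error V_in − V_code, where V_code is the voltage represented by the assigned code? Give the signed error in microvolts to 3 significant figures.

−17.5 µV

Range = 1 − (-1) = 2 V. LSB = 2 V / 2^15 ≈ 61.04 µV.
Position in LSBs: (0.35246057 − (-1)) × 32768/2 = 22158.7140; rounding gives k = 22159.
V_code = -1 + (22159/32768) × 2 = 0.35247802734 V.
e = 0.35246057 − (0.35247802734) = −17.5 µV.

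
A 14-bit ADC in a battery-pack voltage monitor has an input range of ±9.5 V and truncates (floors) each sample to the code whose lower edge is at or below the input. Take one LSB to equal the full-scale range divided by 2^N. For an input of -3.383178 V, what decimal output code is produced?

5274

The full-scale span is 9.5 − (-9.5) = 19 V. LSB = 19 V / 2^14 ≈ 1.160 mV.
(V_in − V_min) × 2^14/range = (-3.383178 − (-9.5)) × 16384/19 = 5274.632.
Floor → code = 5274.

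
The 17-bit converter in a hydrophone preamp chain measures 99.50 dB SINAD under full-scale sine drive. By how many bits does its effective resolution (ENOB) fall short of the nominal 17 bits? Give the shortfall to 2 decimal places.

N_eff = (99.50 − 1.76)/6.02 = 16.2359 bits.
Shortfall = 17 − 16.2359 = 0.7641 bits.

0.76 bits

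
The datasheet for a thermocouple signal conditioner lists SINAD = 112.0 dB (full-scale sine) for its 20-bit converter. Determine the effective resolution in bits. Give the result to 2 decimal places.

18.31 bits

Inverting SNR = 6.02 N + 1.76: N_eff = (112.0 − 1.76)/6.02 = 18.3123.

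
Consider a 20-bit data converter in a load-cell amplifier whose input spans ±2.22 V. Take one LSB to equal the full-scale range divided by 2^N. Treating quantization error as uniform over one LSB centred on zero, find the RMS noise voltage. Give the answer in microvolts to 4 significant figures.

Range = 2.22 − (-2.22) = 4.44 V.
LSB = 4.44 V ÷ 2^20 = 4.44/1048576 V = 4.23431 µV.
σ_q = LSB/√12 = 4.23431 µV/3.4641 = 1.222 µV.

1.222 µV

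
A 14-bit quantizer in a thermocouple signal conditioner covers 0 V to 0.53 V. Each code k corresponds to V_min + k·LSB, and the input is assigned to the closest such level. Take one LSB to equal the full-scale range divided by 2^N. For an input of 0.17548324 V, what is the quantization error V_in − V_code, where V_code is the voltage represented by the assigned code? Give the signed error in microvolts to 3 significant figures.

Full-scale range = 0.53 V. LSB = 0.53 V / 2^14 ≈ 32.35 µV.
(V_in − V_min)/LSB = (0.17548324 − (0)) × 16384/0.53 = 5424.7498 → nearest code k = 5425.
Reconstructed level: 0 + 5425 × 0.53/16384 V = 0.17549133301 V.
Error = V_in − V_code = 0.17548324 − (0.17549133301) = −8.09 µV.

−8.09 µV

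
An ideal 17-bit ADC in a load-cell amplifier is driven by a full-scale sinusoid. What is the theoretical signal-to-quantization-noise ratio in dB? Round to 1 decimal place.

104.1 dB

6.02(17) + 1.76 = 102.34 + 1.76 = 104.10 dB.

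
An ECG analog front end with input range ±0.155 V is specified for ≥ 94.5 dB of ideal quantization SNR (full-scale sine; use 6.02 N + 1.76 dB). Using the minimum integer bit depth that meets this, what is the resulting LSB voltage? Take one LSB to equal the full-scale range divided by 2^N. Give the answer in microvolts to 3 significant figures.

Span: 0.155 V − (-0.155 V) = 0.31 V.
N ≥ (94.5 − 1.76)/6.02 = 15.405 → N_min = 16.
LSB = 0.31 V / 2^16 = 4.73 µV.

4.73 µV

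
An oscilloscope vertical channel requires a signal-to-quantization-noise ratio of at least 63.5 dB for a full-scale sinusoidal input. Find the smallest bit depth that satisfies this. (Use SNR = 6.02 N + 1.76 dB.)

Solving 6.02 N ≥ 63.5 − 1.76: N ≥ 10.256. Round up → N = 11.

11 bits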